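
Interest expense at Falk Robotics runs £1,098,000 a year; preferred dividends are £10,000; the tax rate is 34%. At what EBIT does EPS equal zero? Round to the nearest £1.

£1,113,152

Preferred dividends are paid after tax, so their pre-tax equivalent is £10,000 ÷ (1 − 0.34) = £15,151.52.
EPS = 0 when EBIT covers interest plus the pre-tax preferred burden: £1,098,000 + £15,151.52 = £1,113,151.52.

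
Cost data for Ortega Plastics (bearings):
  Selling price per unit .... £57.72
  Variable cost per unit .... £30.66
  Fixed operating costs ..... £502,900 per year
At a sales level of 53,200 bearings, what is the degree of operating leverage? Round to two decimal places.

Contribution at this volume is 53,200 × £27.06 = £1,439,592.00.
Subtracting fixed costs: EBIT = £1,439,592.00 − £502,900 = £936,692.00.
DOL = contribution ÷ EBIT = £1,439,592.00 ÷ £936,692.00 = 1.5369.

1.54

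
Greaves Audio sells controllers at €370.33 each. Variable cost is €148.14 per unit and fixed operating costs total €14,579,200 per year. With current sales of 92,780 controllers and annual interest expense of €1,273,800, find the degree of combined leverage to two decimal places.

4.33

At 92,780 units, contribution = 92,780 × €222.19 = €20,614,788.20.
EBIT = €20,614,788.20 − €14,579,200 = €6,035,588.20. Interest = €1,273,800.00, so EBIT − I = €4,761,788.20.
DCL = contribution ÷ (EBIT − I) = €20,614,788.20 ÷ €4,761,788.20 = 4.3292.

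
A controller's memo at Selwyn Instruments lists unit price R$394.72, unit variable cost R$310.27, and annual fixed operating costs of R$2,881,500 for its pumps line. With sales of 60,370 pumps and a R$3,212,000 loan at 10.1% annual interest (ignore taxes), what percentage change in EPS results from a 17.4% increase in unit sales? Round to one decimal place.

Contribution at this volume is 60,370 × R$84.45 = R$5,098,246.50.
Subtracting fixed costs: EBIT = R$5,098,246.50 − R$2,881,500 = R$2,216,746.50.
After interest of R$324,412.00, pre-tax earnings = R$1,892,334.50.
Degree of combined leverage = contribution ÷ (EBIT − I) = R$5,098,246.50 ÷ R$1,892,334.50 = 2.6942.
EPS therefore changes by 2.6942 × (+17.4%) = +46.9%.

+46.9%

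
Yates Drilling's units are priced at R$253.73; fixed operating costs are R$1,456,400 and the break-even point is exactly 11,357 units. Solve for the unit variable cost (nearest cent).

R$125.49

At break-even, FC = Q × (P − VC), so P − VC = R$1,456,400 ÷ 11,357 = R$128.2381.
Variable cost per unit = R$253.73 − R$128.2381 = R$125.49.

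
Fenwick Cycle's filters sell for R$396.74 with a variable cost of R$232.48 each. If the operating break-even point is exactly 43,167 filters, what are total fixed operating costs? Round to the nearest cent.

R$7,090,611.42

Unit CM = price − variable cost = R$396.74 − R$232.48 = R$164.26.
Since BE = FC / CM, FC = 43,167 × R$164.26 = R$7,090,611.42.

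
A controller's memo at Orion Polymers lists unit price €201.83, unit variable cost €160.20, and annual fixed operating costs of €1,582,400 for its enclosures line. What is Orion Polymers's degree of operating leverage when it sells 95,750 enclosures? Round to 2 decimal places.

1.66

Total contribution margin = 95,750 × €41.63 = €3,986,072.50.
Subtracting fixed costs: EBIT = €3,986,072.50 − €1,582,400 = €2,403,672.50.
So DOL = total CM / EBIT = €3,986,072.50 / €2,403,672.50 = 1.6583.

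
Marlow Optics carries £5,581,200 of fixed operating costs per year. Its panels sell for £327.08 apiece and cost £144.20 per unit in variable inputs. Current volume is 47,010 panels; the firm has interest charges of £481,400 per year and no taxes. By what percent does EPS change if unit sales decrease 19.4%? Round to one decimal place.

Contribution at this volume is 47,010 × £182.88 = £8,597,188.80.
EBIT = £8,597,188.80 − £5,581,200 = £3,015,988.80.
Interest = £481,400.00, so EBIT − I = £2,534,588.80.
DCL = total CM / (EBIT − I) = £8,597,188.80 / £2,534,588.80 = 3.3919.
%ΔEPS = DCL × %ΔSales = 3.3919 × -19.4% = -65.8%.

-65.8%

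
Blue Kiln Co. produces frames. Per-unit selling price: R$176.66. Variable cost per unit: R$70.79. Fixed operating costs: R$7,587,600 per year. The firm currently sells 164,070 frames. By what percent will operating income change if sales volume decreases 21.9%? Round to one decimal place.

-38.9%

Contribution at this volume is 164,070 × R$105.87 = R$17,370,090.90.
Operating income = contribution − fixed costs = R$17,370,090.90 − R$7,587,600 = R$9,782,490.90.
So DOL = total CM / EBIT = R$17,370,090.90 / R$9,782,490.90 = 1.7756.
%ΔEBIT = DOL × %ΔSales = 1.7756 × -21.9% = -38.9%.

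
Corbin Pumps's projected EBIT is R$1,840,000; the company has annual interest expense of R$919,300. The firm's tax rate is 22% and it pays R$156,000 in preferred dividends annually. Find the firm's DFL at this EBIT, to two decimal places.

2.55

Interest = R$919,300.00.
Pre-tax preferred-dividend burden = R$156,000 ÷ (1 − 0.22) = R$200,000.00.
DFL = EBIT ÷ [EBIT − I − D_p/(1−t)] = R$1,840,000 ÷ [R$1,840,000 − R$919,300.00 − R$200,000.00] = R$1,840,000 ÷ R$720,700.00 = 2.5531.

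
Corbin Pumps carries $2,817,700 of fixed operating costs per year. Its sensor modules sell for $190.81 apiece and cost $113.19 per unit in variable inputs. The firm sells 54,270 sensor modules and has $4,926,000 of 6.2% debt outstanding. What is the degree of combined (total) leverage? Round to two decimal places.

3.87

Total contribution margin = 54,270 × $77.62 = $4,212,437.40.
Operating income = contribution − fixed costs = $4,212,437.40 − $2,817,700 = $1,394,737.40. Interest = $305,412.00.
DOL = $4,212,437.40 ÷ $1,394,737.40 = 3.0202; DFL = $1,394,737.40 ÷ $1,089,325.40 = 1.2804.
DCL = DOL × DFL = 3.0202 × 1.2804 = 3.8671.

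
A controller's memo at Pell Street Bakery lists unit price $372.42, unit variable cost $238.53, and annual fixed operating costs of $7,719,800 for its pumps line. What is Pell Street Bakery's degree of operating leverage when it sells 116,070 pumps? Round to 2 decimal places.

1.99

Total contribution margin = 116,070 × $133.89 = $15,540,612.30.
Operating income = contribution − fixed costs = $15,540,612.30 − $7,719,800 = $7,820,812.30.
DOL = contribution ÷ EBIT = $15,540,612.30 ÷ $7,820,812.30 = 1.9871.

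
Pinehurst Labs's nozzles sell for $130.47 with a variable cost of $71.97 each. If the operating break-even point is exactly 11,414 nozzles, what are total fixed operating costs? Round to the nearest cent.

$667,719.00

Each unit contributes $130.47 − $71.97 = $58.50.
Since BE = FC / CM, FC = 11,414 × $58.50 = $667,719.00.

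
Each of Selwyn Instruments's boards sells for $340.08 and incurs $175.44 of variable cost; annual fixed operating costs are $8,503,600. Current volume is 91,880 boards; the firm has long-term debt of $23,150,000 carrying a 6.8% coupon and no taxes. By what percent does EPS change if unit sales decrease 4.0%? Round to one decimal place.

-12.0%

At 91,880 units, contribution = 91,880 × $164.64 = $15,127,123.20.
Subtracting fixed costs: EBIT = $15,127,123.20 − $8,503,600 = $6,623,523.20.
After interest of $1,574,200.00, pre-tax earnings = $5,049,323.20.
DCL = total CM / (EBIT − I) = $15,127,123.20 / $5,049,323.20 = 2.9959.
%ΔEPS = DCL × %ΔSales = 2.9959 × -4.0% = -12.0%.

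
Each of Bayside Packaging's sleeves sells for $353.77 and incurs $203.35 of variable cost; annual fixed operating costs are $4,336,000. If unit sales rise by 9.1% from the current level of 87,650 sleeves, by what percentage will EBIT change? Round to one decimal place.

+13.6%

Contribution at this volume is 87,650 × $150.42 = $13,184,313.00.
Subtracting fixed costs: EBIT = $13,184,313.00 − $4,336,000 = $8,848,313.00.
So DOL = total CM / EBIT = $13,184,313.00 / $8,848,313.00 = 1.4900.
Operating income changes by 1.4900 × +9.1% = +13.6%.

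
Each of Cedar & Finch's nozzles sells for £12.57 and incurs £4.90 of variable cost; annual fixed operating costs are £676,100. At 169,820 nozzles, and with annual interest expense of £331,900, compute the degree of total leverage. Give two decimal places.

Contribution at this volume is 169,820 × £7.67 = £1,302,519.40.
Subtracting fixed costs: EBIT = £1,302,519.40 − £676,100 = £626,419.40. Interest = £331,900.00, so EBIT − I = £294,519.40.
Degree of total leverage = total CM / (EBIT − interest) = £1,302,519.40 / £294,519.40 = 4.4225.

4.42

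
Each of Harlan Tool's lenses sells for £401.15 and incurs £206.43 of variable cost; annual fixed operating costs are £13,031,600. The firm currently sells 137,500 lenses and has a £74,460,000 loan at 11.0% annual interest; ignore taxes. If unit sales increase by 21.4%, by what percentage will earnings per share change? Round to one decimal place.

+103.2%

At 137,500 units, contribution = 137,500 × £194.72 = £26,774,000.00.
EBIT = £26,774,000.00 − £13,031,600 = £13,742,400.00.
After interest of £8,190,600.00, pre-tax earnings = £5,551,800.00.
DCL = total CM / (EBIT − I) = £26,774,000.00 / £5,551,800.00 = 4.8226.
EPS therefore changes by 4.8226 × (+21.4%) = +103.2%.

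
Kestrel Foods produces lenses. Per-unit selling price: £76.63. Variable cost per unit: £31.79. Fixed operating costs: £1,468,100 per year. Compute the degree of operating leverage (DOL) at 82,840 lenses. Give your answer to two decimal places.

1.65

Total contribution margin = 82,840 × £44.84 = £3,714,545.60.
EBIT = £3,714,545.60 − £1,468,100 = £2,246,445.60.
DOL = contribution ÷ EBIT = £3,714,545.60 ÷ £2,246,445.60 = 1.6535.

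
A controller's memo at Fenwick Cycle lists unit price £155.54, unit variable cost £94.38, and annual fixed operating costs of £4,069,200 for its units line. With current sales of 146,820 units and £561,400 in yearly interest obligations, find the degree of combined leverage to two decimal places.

2.06

At 146,820 units, contribution = 146,820 × £61.16 = £8,979,511.20.
Subtracting fixed costs: EBIT = £8,979,511.20 − £4,069,200 = £4,910,311.20. Interest = £561,400.00.
DOL = £8,979,511.20 ÷ £4,910,311.20 = 1.8287; DFL = £4,910,311.20 ÷ £4,348,911.20 = 1.1291.
DCL = DOL × DFL = 1.8287 × 1.1291 = 2.0648.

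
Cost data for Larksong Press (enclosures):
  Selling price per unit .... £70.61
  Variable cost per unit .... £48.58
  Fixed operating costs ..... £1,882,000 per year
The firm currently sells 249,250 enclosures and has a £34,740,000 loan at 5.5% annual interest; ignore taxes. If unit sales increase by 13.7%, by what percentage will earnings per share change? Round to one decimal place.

Total contribution margin = 249,250 × £22.03 = £5,490,977.50.
EBIT = £5,490,977.50 − £1,882,000 = £3,608,977.50.
After interest of £1,910,700.00, pre-tax earnings = £1,698,277.50.
Degree of combined leverage = contribution ÷ (EBIT − I) = £5,490,977.50 ÷ £1,698,277.50 = 3.2333.
EPS therefore changes by 3.2333 × (+13.7%) = +44.3%.

+44.3%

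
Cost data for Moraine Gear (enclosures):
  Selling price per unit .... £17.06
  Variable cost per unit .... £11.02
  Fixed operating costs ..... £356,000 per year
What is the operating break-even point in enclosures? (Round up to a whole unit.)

58,941 enclosures

Each unit contributes £17.06 − £11.02 = £6.04.
Break-even volume = fixed costs ÷ CM per unit = £356,000 ÷ £6.04 = 58,940.40, so 58,941 enclosures.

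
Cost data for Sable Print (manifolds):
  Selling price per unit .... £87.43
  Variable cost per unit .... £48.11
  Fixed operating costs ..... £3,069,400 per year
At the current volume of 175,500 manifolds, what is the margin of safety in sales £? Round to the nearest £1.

Unit CM = price − variable cost = £87.43 − £48.11 = £39.32. Break-even units = £3,069,400 ÷ £39.32 = 78,062.05; break-even revenue = 78,062.05 × £87.43 = £6,824,965.46.
Current sales = 175,500 × £87.43 = £15,343,965.00.
Margin of safety = £15,343,965.00 − £6,824,965.46 = £8,519,000.

£8,519,000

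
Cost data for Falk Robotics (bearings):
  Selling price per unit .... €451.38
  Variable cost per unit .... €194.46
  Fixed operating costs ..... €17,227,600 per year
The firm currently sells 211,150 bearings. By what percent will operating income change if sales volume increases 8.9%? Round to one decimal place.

At 211,150 units, contribution = 211,150 × €256.92 = €54,248,658.00.
Subtracting fixed costs: EBIT = €54,248,658.00 − €17,227,600 = €37,021,058.00.
So DOL = total CM / EBIT = €54,248,658.00 / €37,021,058.00 = 1.4653.
So EBIT moves 1.4653 × (+8.9%) = +13.0%.

+13.0%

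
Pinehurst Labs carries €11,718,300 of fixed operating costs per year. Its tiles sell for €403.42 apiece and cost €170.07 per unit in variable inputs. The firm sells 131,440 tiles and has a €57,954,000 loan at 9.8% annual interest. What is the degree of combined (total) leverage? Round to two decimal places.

Total contribution margin = 131,440 × €233.35 = €30,671,524.00.
Operating income = contribution − fixed costs = €30,671,524.00 − €11,718,300 = €18,953,224.00. Interest = €5,679,492.00, so EBIT − I = €13,273,732.00.
Degree of total leverage = total CM / (EBIT − interest) = €30,671,524.00 / €13,273,732.00 = 2.3107.

2.31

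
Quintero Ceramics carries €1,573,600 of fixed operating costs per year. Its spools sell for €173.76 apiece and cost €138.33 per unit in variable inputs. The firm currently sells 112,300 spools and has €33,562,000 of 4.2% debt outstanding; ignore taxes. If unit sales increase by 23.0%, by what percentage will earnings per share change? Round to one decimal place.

At 112,300 units, contribution = 112,300 × €35.43 = €3,978,789.00.
Subtracting fixed costs: EBIT = €3,978,789.00 − €1,573,600 = €2,405,189.00.
After interest of €1,409,604.00, pre-tax earnings = €995,585.00.
Degree of combined leverage = contribution ÷ (EBIT − I) = €3,978,789.00 ÷ €995,585.00 = 3.9964.
%ΔEPS = DCL × %ΔSales = 3.9964 × +23.0% = +91.9%.

+91.9%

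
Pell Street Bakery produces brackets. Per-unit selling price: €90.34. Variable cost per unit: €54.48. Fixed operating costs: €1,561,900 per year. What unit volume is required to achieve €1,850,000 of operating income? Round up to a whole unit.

95,146 brackets

Contribution margin per unit = €90.34 − €54.48 = €35.86.
Units = (FC + target) / CM = (€1,561,900 + €1,850,000) / €35.86 = 95,145.01, so 95,146 brackets.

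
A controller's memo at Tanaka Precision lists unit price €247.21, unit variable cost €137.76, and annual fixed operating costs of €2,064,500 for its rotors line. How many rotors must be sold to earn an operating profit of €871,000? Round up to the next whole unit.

26,821 rotors

Each unit contributes €247.21 − €137.76 = €109.45.
Required volume = (fixed costs + target profit) ÷ CM = (€2,064,500 + €871,000) ÷ €109.45 = 26,820.47, so 26,821 rotors.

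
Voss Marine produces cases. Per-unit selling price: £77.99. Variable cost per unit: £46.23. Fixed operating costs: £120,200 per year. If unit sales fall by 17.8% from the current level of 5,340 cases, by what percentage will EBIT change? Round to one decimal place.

At 5,340 units, contribution = 5,340 × £31.76 = £169,598.40.
Operating income = contribution − fixed costs = £169,598.40 − £120,200 = £49,398.40.
So DOL = total CM / EBIT = £169,598.40 / £49,398.40 = 3.4333.
Operating income changes by 3.4333 × -17.8% = -61.1%.

-61.1%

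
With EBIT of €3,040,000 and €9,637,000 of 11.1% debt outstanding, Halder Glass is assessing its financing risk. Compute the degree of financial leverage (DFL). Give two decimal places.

1.54

Interest = €1,069,707.00.
Degree of financial leverage = EBIT / (EBIT − interest) = €3,040,000 / €1,970,293.00 = 1.5429.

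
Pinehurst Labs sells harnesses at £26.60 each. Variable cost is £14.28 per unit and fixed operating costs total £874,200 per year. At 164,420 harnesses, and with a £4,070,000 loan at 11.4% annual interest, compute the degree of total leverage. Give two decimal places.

At 164,420 units, contribution = 164,420 × £12.32 = £2,025,654.40.
EBIT = £2,025,654.40 − £874,200 = £1,151,454.40. Interest = £463,980.00.
DOL = £2,025,654.40 ÷ £1,151,454.40 = 1.7592; DFL = £1,151,454.40 ÷ £687,474.40 = 1.6749.
DCL = DOL × DFL = 1.7592 × 1.6749 = 2.9465.

2.95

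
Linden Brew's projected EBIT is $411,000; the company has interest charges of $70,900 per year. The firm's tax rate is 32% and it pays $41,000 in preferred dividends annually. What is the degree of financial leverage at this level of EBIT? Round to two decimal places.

1.47

Interest = $70,900.00.
Pre-tax preferred-dividend burden = $41,000 ÷ (1 − 0.32) = $60,294.12.
DFL = EBIT ÷ [EBIT − I − D_p/(1−t)] = $411,000 ÷ [$411,000 − $70,900.00 − $60,294.12] = $411,000 ÷ $279,805.88 = 1.4689.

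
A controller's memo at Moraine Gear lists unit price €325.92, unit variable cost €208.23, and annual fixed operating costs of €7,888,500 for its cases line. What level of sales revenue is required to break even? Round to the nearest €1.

CM per unit = €325.92 − €208.23 = €117.69; CM ratio = €117.69 / €325.92 = 0.3611.
Break-even revenue = fixed costs × price ÷ CM = €7,888,500 × €325.92 ÷ €117.69 = €21,845,696.

€21,845,696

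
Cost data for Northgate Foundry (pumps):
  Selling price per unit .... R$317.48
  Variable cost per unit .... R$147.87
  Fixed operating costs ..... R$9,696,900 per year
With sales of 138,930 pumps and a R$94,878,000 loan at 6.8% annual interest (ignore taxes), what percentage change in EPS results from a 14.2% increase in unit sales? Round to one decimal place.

+45.1%

Contribution at this volume is 138,930 × R$169.61 = R$23,563,917.30.
Operating income = contribution − fixed costs = R$23,563,917.30 − R$9,696,900 = R$13,867,017.30.
Interest = R$6,451,704.00, so EBIT − I = R$7,415,313.30.
DCL = total CM / (EBIT − I) = R$23,563,917.30 / R$7,415,313.30 = 3.1777.
EPS therefore changes by 3.1777 × (+14.2%) = +45.1%.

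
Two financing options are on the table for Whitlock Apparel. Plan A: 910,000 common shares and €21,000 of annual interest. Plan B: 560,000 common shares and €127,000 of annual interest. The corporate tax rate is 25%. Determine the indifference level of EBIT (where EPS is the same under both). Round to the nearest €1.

€296,600

Set EPS_A = EPS_B: (EBIT − €21,000)(1 − 0.25) ÷ 910,000 = (EBIT − €127,000)(1 − 0.25) ÷ 560,000.
Cancelling (1 − t) and cross-multiplying: 560,000·(EBIT − 21,000) = 910,000·(EBIT − 127,000).
EBIT × (910,000 − 560,000) = 127,000 × 910,000 − 21,000 × 560,000 = 103,810,000,000, so EBIT = 103,810,000,000 ÷ 350,000 = 296,600.00.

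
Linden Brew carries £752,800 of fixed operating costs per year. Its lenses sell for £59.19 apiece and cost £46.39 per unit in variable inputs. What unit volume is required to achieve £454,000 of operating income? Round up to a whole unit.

Contribution margin per unit = £59.19 − £46.39 = £12.80.
Units = (FC + target) / CM = (£752,800 + £454,000) / £12.80 = 94,281.25, so 94,282 lenses.

94,282 lenses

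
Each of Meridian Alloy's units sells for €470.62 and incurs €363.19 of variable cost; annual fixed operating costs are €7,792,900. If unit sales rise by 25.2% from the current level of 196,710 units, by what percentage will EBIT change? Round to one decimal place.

+39.9%

Total contribution margin = 196,710 × €107.43 = €21,132,555.30.
Operating income = contribution − fixed costs = €21,132,555.30 − €7,792,900 = €13,339,655.30.
Degree of operating leverage = €21,132,555.30 / €13,339,655.30 = 1.5842.
So EBIT moves 1.5842 × (+25.2%) = +39.9%.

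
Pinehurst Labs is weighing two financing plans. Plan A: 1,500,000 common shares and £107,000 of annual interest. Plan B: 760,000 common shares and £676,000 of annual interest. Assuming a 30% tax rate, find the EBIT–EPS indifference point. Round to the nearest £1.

Set EPS_A = EPS_B: (EBIT − £107,000)(1 − 0.30) ÷ 1,500,000 = (EBIT − £676,000)(1 − 0.30) ÷ 760,000.
Cancelling (1 − t) and cross-multiplying: 760,000·(EBIT − 107,000) = 1,500,000·(EBIT − 676,000).
Solving, EBIT = (676,000·1,500,000 − 107,000·760,000) / (1,500,000 − 760,000) = 932,680,000,000 / 740,000 = 1,260,378.38.

£1,260,378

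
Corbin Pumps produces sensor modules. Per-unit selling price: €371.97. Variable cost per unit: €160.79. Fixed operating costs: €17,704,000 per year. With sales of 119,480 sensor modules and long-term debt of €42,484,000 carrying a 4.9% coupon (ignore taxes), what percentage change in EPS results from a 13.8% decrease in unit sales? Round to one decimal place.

Total contribution margin = 119,480 × €211.18 = €25,231,786.40.
EBIT = €25,231,786.40 − €17,704,000 = €7,527,786.40.
After interest of €2,081,716.00, pre-tax earnings = €5,446,070.40.
DCL = total CM / (EBIT − I) = €25,231,786.40 / €5,446,070.40 = 4.6330.
EPS therefore changes by 4.6330 × (-13.8%) = -63.9%.

-63.9%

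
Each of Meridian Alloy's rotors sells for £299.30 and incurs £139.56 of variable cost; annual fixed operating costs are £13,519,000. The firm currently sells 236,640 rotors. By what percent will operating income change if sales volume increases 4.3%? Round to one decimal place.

+6.7%

Total contribution margin = 236,640 × £159.74 = £37,800,873.60.
EBIT = £37,800,873.60 − £13,519,000 = £24,281,873.60.
DOL = contribution ÷ EBIT = £37,800,873.60 ÷ £24,281,873.60 = 1.5568.
Operating income changes by 1.5568 × +4.3% = +6.7%.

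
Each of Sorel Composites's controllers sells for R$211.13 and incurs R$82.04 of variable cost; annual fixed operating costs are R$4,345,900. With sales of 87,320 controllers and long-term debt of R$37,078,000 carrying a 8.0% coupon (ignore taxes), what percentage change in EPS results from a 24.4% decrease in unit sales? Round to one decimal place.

At 87,320 units, contribution = 87,320 × R$129.09 = R$11,272,138.80.
EBIT = R$11,272,138.80 − R$4,345,900 = R$6,926,238.80.
Interest = R$2,966,240.00, so EBIT − I = R$3,959,998.80.
DCL = total CM / (EBIT − I) = R$11,272,138.80 / R$3,959,998.80 = 2.8465.
%ΔEPS = DCL × %ΔSales = 2.8465 × -24.4% = -69.5%.

-69.5%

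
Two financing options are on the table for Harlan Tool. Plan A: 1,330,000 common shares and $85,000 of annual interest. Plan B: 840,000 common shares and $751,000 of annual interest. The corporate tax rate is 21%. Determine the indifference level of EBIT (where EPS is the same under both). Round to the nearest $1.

$1,892,714

Set EPS_A = EPS_B: (EBIT − $85,000)(1 − 0.21) ÷ 1,330,000 = (EBIT − $751,000)(1 − 0.21) ÷ 840,000.
Cancelling (1 − t) and cross-multiplying: 840,000·(EBIT − 85,000) = 1,330,000·(EBIT − 751,000).
Solving, EBIT = (751,000·1,330,000 − 85,000·840,000) / (1,330,000 − 840,000) = 927,430,000,000 / 490,000 = 1,892,714.29.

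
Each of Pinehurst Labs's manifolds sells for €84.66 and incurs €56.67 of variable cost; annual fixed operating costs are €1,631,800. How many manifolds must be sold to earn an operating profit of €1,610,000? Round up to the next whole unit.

115,820 manifolds

Each unit contributes €84.66 − €56.67 = €27.99.
Units = (FC + target) / CM = (€1,631,800 + €1,610,000) / €27.99 = 115,819.94, so 115,820 manifolds.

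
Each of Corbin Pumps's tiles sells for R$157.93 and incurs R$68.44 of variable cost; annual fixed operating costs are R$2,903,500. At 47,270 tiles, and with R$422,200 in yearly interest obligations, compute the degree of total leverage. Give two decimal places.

At 47,270 units, contribution = 47,270 × R$89.49 = R$4,230,192.30.
Subtracting fixed costs: EBIT = R$4,230,192.30 − R$2,903,500 = R$1,326,692.30. Interest = R$422,200.00.
DOL = R$4,230,192.30 ÷ R$1,326,692.30 = 3.1885; DFL = R$1,326,692.30 ÷ R$904,492.30 = 1.4668.
DCL = DOL × DFL = 3.1885 × 1.4668 = 4.6769.

4.68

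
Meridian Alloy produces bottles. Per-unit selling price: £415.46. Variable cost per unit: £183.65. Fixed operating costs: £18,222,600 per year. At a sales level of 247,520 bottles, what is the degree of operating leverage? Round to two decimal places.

1.47

Total contribution margin = 247,520 × £231.81 = £57,377,611.20.
EBIT = £57,377,611.20 − £18,222,600 = £39,155,011.20.
Degree of operating leverage = £57,377,611.20 / £39,155,011.20 = 1.4654.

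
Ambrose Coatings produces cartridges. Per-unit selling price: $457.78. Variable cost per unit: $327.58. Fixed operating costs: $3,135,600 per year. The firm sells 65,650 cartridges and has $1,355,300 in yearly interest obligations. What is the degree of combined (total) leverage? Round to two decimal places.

2.11

At 65,650 units, contribution = 65,650 × $130.20 = $8,547,630.00.
EBIT = $8,547,630.00 − $3,135,600 = $5,412,030.00. Interest = $1,355,300.00, so EBIT − I = $4,056,730.00.
Degree of total leverage = total CM / (EBIT − interest) = $8,547,630.00 / $4,056,730.00 = 2.1070.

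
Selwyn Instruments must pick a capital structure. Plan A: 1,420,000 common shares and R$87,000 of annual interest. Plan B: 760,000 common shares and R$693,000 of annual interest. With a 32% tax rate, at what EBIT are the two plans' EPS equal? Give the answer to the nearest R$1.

At indifference, (EBIT − 87,000)(1 − t)/1,420,000 = (EBIT − 693,000)(1 − t)/760,000.
The (1 − t) factor cancels: (EBIT − 87,000) × 760,000 = (EBIT − 693,000) × 1,420,000.
Solving, EBIT = (693,000·1,420,000 − 87,000·760,000) / (1,420,000 − 760,000) = 917,940,000,000 / 660,000 = 1,390,818.18.

R$1,390,818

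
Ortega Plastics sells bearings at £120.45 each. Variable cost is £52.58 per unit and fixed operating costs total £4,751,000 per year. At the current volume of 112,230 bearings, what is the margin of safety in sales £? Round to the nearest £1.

£5,086,426

Contribution margin per unit = £120.45 − £52.58 = £67.87. Break-even units = £4,751,000 ÷ £67.87 = 70,001.47; break-even revenue = 70,001.47 × £120.45 = £8,431,677.47.
Actual sales revenue = 112,230 × £120.45 = £13,518,103.50.
Margin of safety = £13,518,103.50 − £8,431,677.47 = £5,086,426.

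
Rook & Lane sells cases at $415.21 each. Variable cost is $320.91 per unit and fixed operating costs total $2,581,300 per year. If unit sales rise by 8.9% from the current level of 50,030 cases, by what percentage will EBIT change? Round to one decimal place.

Contribution at this volume is 50,030 × $94.30 = $4,717,829.00.
Subtracting fixed costs: EBIT = $4,717,829.00 − $2,581,300 = $2,136,529.00.
DOL = contribution ÷ EBIT = $4,717,829.00 ÷ $2,136,529.00 = 2.2082.
Operating income changes by 2.2082 × +8.9% = +19.7%.

+19.7%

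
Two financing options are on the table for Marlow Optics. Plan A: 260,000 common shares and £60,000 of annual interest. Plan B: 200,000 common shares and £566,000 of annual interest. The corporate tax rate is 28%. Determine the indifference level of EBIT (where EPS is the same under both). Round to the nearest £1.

£2,252,667

At indifference, (EBIT − 60,000)(1 − t)/260,000 = (EBIT − 566,000)(1 − t)/200,000.
Cancelling (1 − t) and cross-multiplying: 200,000·(EBIT − 60,000) = 260,000·(EBIT − 566,000).
Solving, EBIT = (566,000·260,000 − 60,000·200,000) / (260,000 − 200,000) = 135,160,000,000 / 60,000 = 2,252,666.67.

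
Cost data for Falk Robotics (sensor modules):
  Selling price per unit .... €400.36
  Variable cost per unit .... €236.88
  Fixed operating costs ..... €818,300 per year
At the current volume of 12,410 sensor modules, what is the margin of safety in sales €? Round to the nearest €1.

€2,964,464

Each unit contributes €400.36 − €236.88 = €163.48. Break-even units = €818,300 ÷ €163.48 = 5,005.51; break-even revenue = 5,005.51 × €400.36 = €2,004,004.09.
Actual sales revenue = 12,410 × €400.36 = €4,968,467.60.
Margin of safety = €4,968,467.60 − €2,004,004.09 = €2,964,464.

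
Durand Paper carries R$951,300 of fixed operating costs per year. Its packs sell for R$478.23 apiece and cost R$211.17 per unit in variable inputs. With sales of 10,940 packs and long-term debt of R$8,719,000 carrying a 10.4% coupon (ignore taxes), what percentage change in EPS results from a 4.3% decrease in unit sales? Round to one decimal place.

-11.8%

Contribution at this volume is 10,940 × R$267.06 = R$2,921,636.40.
EBIT = R$2,921,636.40 − R$951,300 = R$1,970,336.40.
After interest of R$906,776.00, pre-tax earnings = R$1,063,560.40.
DCL = total CM / (EBIT − I) = R$2,921,636.40 / R$1,063,560.40 = 2.7470.
EPS therefore changes by 2.7470 × (-4.3%) = -11.8%.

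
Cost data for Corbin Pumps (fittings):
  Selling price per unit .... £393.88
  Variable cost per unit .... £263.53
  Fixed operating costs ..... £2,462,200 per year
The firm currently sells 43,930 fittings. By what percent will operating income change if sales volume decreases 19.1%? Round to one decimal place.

Contribution at this volume is 43,930 × £130.35 = £5,726,275.50.
EBIT = £5,726,275.50 − £2,462,200 = £3,264,075.50.
DOL = contribution ÷ EBIT = £5,726,275.50 ÷ £3,264,075.50 = 1.7543.
%ΔEBIT = DOL × %ΔSales = 1.7543 × -19.1% = -33.5%.

-33.5%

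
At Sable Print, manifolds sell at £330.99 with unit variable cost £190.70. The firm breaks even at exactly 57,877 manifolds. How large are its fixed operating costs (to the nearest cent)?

£8,119,564.33

Contribution margin per unit = £330.99 − £190.70 = £140.29.
Fixed costs = break-even units × CM = 57,877 × £140.29 = £8,119,564.33.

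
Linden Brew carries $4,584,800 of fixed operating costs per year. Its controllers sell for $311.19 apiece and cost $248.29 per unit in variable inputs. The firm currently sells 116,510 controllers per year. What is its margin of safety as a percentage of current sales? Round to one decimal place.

Unit CM = price − variable cost = $311.19 − $248.29 = $62.90. Break-even units = $4,584,800 ÷ $62.90 = 72,890.30; break-even revenue = 72,890.30 × $311.19 = $22,682,733.10.
Actual sales revenue = 116,510 × $311.19 = $36,256,746.90.
Margin of safety = ($36,256,746.90 − $22,682,733.10) ÷ $36,256,746.90 = 37.4%.

37.4%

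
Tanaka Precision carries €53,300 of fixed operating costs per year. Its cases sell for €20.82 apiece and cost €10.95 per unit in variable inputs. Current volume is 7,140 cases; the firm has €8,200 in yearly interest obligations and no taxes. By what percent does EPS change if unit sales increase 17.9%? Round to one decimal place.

+140.6%

At 7,140 units, contribution = 7,140 × €9.87 = €70,471.80.
EBIT = €70,471.80 − €53,300 = €17,171.80.
After interest of €8,200.00, pre-tax earnings = €8,971.80.
DCL = total CM / (EBIT − I) = €70,471.80 / €8,971.80 = 7.8548.
%ΔEPS = DCL × %ΔSales = 7.8548 × +17.9% = +140.6%.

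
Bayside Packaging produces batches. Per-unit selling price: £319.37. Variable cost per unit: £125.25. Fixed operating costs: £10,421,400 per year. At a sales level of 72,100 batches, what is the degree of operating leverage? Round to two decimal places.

At 72,100 units, contribution = 72,100 × £194.12 = £13,996,052.00.
EBIT = £13,996,052.00 − £10,421,400 = £3,574,652.00.
DOL = contribution ÷ EBIT = £13,996,052.00 ÷ £3,574,652.00 = 3.9154.

3.92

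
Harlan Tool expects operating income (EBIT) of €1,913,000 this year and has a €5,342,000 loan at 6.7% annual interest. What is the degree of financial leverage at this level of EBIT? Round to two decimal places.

1.23

Interest = €357,914.00.
Degree of financial leverage = EBIT / (EBIT − interest) = €1,913,000 / €1,555,086.00 = 1.2302.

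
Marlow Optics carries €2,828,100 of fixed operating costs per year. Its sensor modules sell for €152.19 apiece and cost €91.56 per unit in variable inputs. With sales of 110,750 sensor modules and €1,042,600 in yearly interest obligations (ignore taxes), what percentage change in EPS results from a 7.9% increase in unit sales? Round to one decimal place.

At 110,750 units, contribution = 110,750 × €60.63 = €6,714,772.50.
Subtracting fixed costs: EBIT = €6,714,772.50 − €2,828,100 = €3,886,672.50.
Interest = €1,042,600.00, so EBIT − I = €2,844,072.50.
DCL = total CM / (EBIT − I) = €6,714,772.50 / €2,844,072.50 = 2.3610.
%ΔEPS = DCL × %ΔSales = 2.3610 × +7.9% = +18.7%.

+18.7%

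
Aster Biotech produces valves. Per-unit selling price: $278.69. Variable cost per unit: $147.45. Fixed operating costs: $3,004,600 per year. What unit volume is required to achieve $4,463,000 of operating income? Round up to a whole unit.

56,901 valves

Unit CM = price − variable cost = $278.69 − $147.45 = $131.24.
Need Q such that Q × $131.24 − $3,004,600 = $4,463,000, i.e. Q = $7,467,600 / $131.24 = 56,900.34 → 56,901.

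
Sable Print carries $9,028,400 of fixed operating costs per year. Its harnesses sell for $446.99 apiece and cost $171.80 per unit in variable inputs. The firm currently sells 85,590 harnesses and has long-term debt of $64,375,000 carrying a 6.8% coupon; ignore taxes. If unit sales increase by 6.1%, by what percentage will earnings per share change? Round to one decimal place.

+14.2%

Total contribution margin = 85,590 × $275.19 = $23,553,512.10.
EBIT = $23,553,512.10 − $9,028,400 = $14,525,112.10.
Interest = $4,377,500.00, so EBIT − I = $10,147,612.10.
DCL = total CM / (EBIT − I) = $23,553,512.10 / $10,147,612.10 = 2.3211.
%ΔEPS = DCL × %ΔSales = 2.3211 × +6.1% = +14.2%.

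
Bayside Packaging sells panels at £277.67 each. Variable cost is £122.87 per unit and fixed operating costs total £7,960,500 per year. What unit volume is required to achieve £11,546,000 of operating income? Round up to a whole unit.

126,011 panels

Unit CM = price − variable cost = £277.67 − £122.87 = £154.80.
Required volume = (fixed costs + target profit) ÷ CM = (£7,960,500 + £11,546,000) ÷ £154.80 = 126,010.98, so 126,011 panels.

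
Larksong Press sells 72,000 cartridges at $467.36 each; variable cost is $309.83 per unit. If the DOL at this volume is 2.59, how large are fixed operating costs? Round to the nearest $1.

Total contribution margin = 72,000 × $157.53 = $11,342,160.00.
Since DOL = CM ÷ EBIT, EBIT = $11,342,160.00 ÷ 2.59 = $4,379,212.36.
And FC = contribution − EBIT = $11,342,160.00 − $4,379,212.36 = $6,962,948.

$6,962,948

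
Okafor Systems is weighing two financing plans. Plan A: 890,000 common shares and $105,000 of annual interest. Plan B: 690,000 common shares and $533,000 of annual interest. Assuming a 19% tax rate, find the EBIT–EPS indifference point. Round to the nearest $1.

Set EPS_A = EPS_B: (EBIT − $105,000)(1 − 0.19) ÷ 890,000 = (EBIT − $533,000)(1 − 0.19) ÷ 690,000.
Cancelling (1 − t) and cross-multiplying: 690,000·(EBIT − 105,000) = 890,000·(EBIT − 533,000).
EBIT × (890,000 − 690,000) = 533,000 × 890,000 − 105,000 × 690,000 = 401,920,000,000, so EBIT = 401,920,000,000 ÷ 200,000 = 2,009,600.00.

$2,009,600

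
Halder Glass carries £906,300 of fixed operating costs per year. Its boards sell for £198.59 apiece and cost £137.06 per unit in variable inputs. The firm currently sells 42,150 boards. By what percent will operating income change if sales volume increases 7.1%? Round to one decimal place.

+10.9%

Total contribution margin = 42,150 × £61.53 = £2,593,489.50.
EBIT = £2,593,489.50 − £906,300 = £1,687,189.50.
So DOL = total CM / EBIT = £2,593,489.50 / £1,687,189.50 = 1.5372.
Operating income changes by 1.5372 × +7.1% = +10.9%.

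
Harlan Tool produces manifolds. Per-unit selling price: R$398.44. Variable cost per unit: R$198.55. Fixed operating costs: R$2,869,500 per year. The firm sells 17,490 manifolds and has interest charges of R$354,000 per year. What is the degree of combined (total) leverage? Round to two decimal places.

12.83

At 17,490 units, contribution = 17,490 × R$199.89 = R$3,496,076.10.
EBIT = R$3,496,076.10 − R$2,869,500 = R$626,576.10. Interest = R$354,000.00.
DOL = R$3,496,076.10 ÷ R$626,576.10 = 5.5797; DFL = R$626,576.10 ÷ R$272,576.10 = 2.2987.
Combined leverage = 5.5797 × 2.2987 = 12.8261.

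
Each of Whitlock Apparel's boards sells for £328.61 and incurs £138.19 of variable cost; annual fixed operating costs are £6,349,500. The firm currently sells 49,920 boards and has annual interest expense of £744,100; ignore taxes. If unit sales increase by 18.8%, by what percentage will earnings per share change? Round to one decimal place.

+74.1%

At 49,920 units, contribution = 49,920 × £190.42 = £9,505,766.40.
Subtracting fixed costs: EBIT = £9,505,766.40 − £6,349,500 = £3,156,266.40.
After interest of £744,100.00, pre-tax earnings = £2,412,166.40.
DCL = total CM / (EBIT − I) = £9,505,766.40 / £2,412,166.40 = 3.9408.
%ΔEPS = DCL × %ΔSales = 3.9408 × +18.8% = +74.1%.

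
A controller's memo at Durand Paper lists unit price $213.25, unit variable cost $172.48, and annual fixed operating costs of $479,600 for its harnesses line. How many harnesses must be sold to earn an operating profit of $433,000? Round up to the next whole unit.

Contribution margin per unit = $213.25 − $172.48 = $40.77.
Units = (FC + target) / CM = ($479,600 + $433,000) / $40.77 = 22,384.11, so 22,385 harnesses.

22,385 harnesses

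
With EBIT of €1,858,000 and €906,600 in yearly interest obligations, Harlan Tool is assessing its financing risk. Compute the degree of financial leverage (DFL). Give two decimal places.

1.95

Annual interest charges come to €906,600.00.
Degree of financial leverage = EBIT / (EBIT − interest) = €1,858,000 / €951,400.00 = 1.9529.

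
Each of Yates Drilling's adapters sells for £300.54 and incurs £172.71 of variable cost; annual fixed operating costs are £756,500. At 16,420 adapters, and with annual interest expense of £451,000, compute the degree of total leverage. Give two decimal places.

At 16,420 units, contribution = 16,420 × £127.83 = £2,098,968.60.
EBIT = £2,098,968.60 − £756,500 = £1,342,468.60. Interest = £451,000.00.
DOL = £2,098,968.60 ÷ £1,342,468.60 = 1.5635; DFL = £1,342,468.60 ÷ £891,468.60 = 1.5059.
DCL = DOL × DFL = 1.5635 × 1.5059 = 2.3545.

2.35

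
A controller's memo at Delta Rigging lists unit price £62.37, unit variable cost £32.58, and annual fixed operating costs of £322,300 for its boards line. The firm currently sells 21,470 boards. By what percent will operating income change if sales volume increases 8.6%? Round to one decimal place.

Total contribution margin = 21,470 × £29.79 = £639,591.30.
Subtracting fixed costs: EBIT = £639,591.30 − £322,300 = £317,291.30.
Degree of operating leverage = £639,591.30 / £317,291.30 = 2.0158.
So EBIT moves 2.0158 × (+8.6%) = +17.3%.

+17.3%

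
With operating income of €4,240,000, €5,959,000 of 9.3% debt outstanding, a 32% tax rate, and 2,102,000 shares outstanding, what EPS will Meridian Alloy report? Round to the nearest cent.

€1.19

Pre-tax income = €4,240,000 − €554,187.00 = €3,685,813.00.
After tax at 32%: net income = €3,685,813.00 × 0.68 = €2,506,352.84.
Per share: €2,506,352.84 / 2,102,000 shares = €1.19.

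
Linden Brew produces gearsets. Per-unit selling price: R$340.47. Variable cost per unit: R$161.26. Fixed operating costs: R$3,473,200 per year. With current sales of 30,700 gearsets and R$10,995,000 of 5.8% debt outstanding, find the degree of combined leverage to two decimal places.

3.96

At 30,700 units, contribution = 30,700 × R$179.21 = R$5,501,747.00.
Subtracting fixed costs: EBIT = R$5,501,747.00 − R$3,473,200 = R$2,028,547.00. Interest = R$637,710.00, so EBIT − I = R$1,390,837.00.
Degree of total leverage = total CM / (EBIT − interest) = R$5,501,747.00 / R$1,390,837.00 = 3.9557.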